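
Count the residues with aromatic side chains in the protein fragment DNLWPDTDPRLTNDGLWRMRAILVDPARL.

2

The aromatic amino acids are Phe (F, benzyl), Trp (W, indole), and Tyr (Y, phenol).
Matching residues: W4, W17.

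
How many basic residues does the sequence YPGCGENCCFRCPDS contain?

Lysine (K), arginine (R), and histidine (H) have basic, nitrogen-containing side chains.
Matching residues: R11.

1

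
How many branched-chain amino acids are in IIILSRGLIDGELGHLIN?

V, L, and I make up the branched-chain aliphatic group.
Matching residues: I1, I2, I3, L4, L8, I9, L13, L16, I17.

9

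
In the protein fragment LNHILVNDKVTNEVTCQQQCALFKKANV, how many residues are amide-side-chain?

7

The amide-side-chain residues are Asn (N) and Gln (Q).
Matching residues: N2, N7, N12, Q17, Q18, Q19, N27.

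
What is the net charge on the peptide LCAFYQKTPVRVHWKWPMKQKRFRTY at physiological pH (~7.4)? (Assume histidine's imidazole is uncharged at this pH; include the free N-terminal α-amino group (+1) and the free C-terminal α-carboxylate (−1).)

+7

The side chains ionized at physiological pH are Lys/Arg (+1) and Asp/Glu (−1); with His treated as neutral, nothing else contributes.
Positive (K, R): K7, R11, K15, K19, K21, R22, R24 → +7.
Negative (D, E): none → −0.
The N-terminus (+1) and C-terminus (−1) cancel.
Net charge = (+7) + (−0) = +7.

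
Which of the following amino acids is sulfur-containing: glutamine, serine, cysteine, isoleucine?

cysteine

Cysteine (C, thiol) and methionine (M, thioether) are the two sulfur-containing amino acids.
Of the listed options, only cysteine belongs to this group.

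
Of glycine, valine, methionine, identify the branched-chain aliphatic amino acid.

valine

The BCAAs are Val, Leu, and Ile — aliphatic side chains with a branch point.
Of the listed options, only valine belongs to this group.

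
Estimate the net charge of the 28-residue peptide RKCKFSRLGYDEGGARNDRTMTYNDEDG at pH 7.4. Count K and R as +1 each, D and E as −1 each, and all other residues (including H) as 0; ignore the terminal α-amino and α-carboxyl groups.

Positive (K, R): R1, K2, K4, R7, R16, R19 → +6.
Negative (D, E): D11, E12, D18, D25, E26, D27 → −6.
Net charge = (+6) + (−6) = 0.

0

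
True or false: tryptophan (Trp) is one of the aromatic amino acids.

Phenylalanine (F), tryptophan (W), and tyrosine (Y) have aromatic ring side chains.
Tryptophan is in this group.

True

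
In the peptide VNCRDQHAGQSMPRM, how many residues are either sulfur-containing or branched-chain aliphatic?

Sulfur-containing: C, M. Branched-chain aliphatic: I, L, V.
Sulfur-containing residues here: C3, M12, M15 (3).
Branched-chain aliphatic residues here: V1 (1).
The two groups share no amino acid, so total = 3 + 1 = 4.

4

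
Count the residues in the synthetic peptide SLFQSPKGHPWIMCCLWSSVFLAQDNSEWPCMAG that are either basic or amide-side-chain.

Basic: H, K, R. Amide-side-chain: N, Q.
Basic residues here: K7, H9 (2).
Amide-side-chain residues here: Q4, Q24, N26 (3).
The two groups share no amino acid, so total = 2 + 3 = 5.

5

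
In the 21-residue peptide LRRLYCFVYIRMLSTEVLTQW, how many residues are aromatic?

4

The aromatic amino acids are Phe (F, benzyl), Trp (W, indole), and Tyr (Y, phenol).
Matching residues: Y5, F7, Y9, W21.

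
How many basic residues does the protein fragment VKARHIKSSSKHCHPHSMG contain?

8

K, R, and H are the three residues with basic side chains (ε-amine, guanidinium, and imidazole respectively).
Matching residues: K2, R4, H5, K7, K11, H12, H14, H16.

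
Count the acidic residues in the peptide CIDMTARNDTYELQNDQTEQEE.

Aspartate (D) and glutamate (E) have carboxylic-acid side chains and are the acidic amino acids.
Matching residues: D3, D9, E12, D16, E19, E21, E22.

7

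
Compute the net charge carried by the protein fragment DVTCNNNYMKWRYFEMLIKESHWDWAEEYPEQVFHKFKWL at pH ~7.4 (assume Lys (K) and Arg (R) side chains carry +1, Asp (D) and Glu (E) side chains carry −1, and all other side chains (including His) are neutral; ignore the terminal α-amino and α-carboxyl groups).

-2

Positive (K, R): K10, R12, K19, K36, K38 → +5.
Negative (D, E): D1, E15, E20, D24, E27, E28, E31 → −7.
Net charge = (+5) + (−7) = −2.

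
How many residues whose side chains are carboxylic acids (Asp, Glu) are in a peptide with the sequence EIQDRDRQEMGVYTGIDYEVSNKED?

Matching residues: E1, D4, D6, E9, D17, E19, E24, D25.

8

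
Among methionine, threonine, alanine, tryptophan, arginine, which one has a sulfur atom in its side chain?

The sulfur-bearing residues are cysteine (–SH) and methionine (–S–CH₃).
Of the listed options, only methionine belongs to this group.

methionine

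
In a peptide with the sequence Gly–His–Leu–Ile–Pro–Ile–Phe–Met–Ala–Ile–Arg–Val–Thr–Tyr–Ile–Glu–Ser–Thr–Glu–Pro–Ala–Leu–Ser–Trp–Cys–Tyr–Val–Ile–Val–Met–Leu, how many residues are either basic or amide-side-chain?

Basic: H, K, R. Amide-side-chain: N, Q.
Basic residues here: His2, Arg11 (2).
Amide-side-chain residues here: none (0).
The two groups share no amino acid, so total = 2 + 0 = 2.

2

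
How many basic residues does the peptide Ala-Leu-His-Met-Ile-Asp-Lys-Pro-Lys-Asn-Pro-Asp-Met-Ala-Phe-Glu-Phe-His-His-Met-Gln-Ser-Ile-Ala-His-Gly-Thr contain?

K, R, and H are the three residues with basic side chains (ε-amine, guanidinium, and imidazole respectively).
Matching residues: His3, Lys7, Lys9, His18, His19, His25.

6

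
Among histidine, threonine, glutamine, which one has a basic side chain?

histidine

Lysine (K), arginine (R), and histidine (H) have basic, nitrogen-containing side chains.
Of the listed options, only histidine belongs to this group.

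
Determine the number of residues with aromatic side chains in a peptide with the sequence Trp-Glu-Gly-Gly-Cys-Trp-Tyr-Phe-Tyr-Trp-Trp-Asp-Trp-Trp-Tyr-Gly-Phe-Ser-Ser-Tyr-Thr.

F, W, and Y each carry an aromatic ring on the side chain.
Matching residues: Trp1, Trp6, Tyr7, Phe8, Tyr9, Trp10, Trp11, Trp13, Trp14, Tyr15, Phe17, Tyr20.

12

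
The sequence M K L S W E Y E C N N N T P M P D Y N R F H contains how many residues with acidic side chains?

The acidic residues are Asp (D) and Glu (E), whose side chains end in a carboxylate group.
Matching residues: E6, E8, D17.

3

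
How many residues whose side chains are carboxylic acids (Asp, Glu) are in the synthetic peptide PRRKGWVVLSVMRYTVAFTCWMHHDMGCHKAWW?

1

Matching residues: D25.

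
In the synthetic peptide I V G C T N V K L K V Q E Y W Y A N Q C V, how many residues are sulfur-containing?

2

Only Cys (C) and Met (M) have a sulfur atom in the side chain.
Matching residues: C4, C20.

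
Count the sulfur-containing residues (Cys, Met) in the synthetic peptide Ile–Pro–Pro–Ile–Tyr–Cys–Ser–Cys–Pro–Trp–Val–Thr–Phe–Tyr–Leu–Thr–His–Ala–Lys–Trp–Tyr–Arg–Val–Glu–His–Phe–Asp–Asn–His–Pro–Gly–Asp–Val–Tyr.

Matching residues: Cys6, Cys8.

2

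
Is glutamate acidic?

Only D (aspartate) and E (glutamate) carry a side-chain carboxylic acid.
Glutamate is in this group.

Yes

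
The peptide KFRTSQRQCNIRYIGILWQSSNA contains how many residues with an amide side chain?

5

Only N (asparagine) and Q (glutamine) carry a side-chain carboxamide.
Matching residues: Q6, Q8, N10, Q19, N22.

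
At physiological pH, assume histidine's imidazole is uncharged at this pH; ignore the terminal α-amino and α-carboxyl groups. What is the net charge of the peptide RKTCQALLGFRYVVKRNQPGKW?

+6

The side chains ionized at physiological pH are Lys/Arg (+1) and Asp/Glu (−1); with His treated as neutral, nothing else contributes.
Positive (K, R): R1, K2, R11, K15, R16, K21 → +6.
Negative (D, E): none → −0.
Net charge = (+6) + (−0) = +6.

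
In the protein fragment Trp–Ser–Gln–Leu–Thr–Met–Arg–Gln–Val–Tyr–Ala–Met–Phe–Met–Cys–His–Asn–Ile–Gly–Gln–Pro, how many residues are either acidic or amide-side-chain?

Acidic: D, E. Amide-side-chain: N, Q.
Acidic residues here: none (0).
Amide-side-chain residues here: Gln3, Gln8, Asn17, Gln20 (4).
The two groups share no amino acid, so total = 0 + 4 = 4.

4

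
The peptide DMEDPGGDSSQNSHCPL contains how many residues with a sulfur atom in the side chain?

Only Cys (C) and Met (M) have a sulfur atom in the side chain.
Matching residues: M2, C15.

2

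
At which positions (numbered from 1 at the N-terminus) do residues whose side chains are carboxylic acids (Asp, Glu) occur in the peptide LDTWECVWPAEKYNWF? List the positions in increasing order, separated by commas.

2, 5, 11

Matching residues: D2, E5, E11.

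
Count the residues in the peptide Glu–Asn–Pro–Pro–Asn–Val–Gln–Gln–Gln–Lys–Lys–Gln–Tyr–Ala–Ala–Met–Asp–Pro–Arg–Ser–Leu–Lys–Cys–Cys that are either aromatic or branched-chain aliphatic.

Aromatic: F, W, Y. Branched-chain aliphatic: I, L, V.
Aromatic residues here: Tyr13 (1).
Branched-chain aliphatic residues here: Val6, Leu21 (2).
The two groups share no amino acid, so total = 1 + 2 = 3.

3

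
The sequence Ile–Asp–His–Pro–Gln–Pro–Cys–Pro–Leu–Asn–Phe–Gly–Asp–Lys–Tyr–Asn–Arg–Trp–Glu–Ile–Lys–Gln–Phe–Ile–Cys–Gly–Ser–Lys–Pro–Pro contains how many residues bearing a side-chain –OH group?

2

S, T, and Y are the three residues with a side-chain hydroxyl.
Matching residues: Tyr15, Ser27.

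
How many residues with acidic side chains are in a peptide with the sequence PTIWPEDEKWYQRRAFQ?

The acidic residues are Asp (D) and Glu (E), whose side chains end in a carboxylate group.
Matching residues: E6, D7, E8.

3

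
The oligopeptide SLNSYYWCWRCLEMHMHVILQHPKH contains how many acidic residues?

1

Only D (aspartate) and E (glutamate) carry a side-chain carboxylic acid.
Matching residues: E13.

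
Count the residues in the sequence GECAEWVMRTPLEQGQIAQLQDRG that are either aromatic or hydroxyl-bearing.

2

Aromatic: F, W, Y. Hydroxyl-bearing: S, T, Y.
Aromatic residues here: W6 (1).
Hydroxyl-bearing residues here: T10 (1).
(Y belongs to both groups, but none appear in this sequence.) Total = 1 + 1 = 2.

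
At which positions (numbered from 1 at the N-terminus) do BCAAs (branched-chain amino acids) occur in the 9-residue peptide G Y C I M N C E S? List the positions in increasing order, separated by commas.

Valine (V), leucine (L), and isoleucine (I) are the branched-chain amino acids.
Matching residues: I4.

4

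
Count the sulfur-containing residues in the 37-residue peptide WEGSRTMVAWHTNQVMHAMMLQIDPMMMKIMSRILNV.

8

Cysteine (C, thiol) and methionine (M, thioether) are the two sulfur-containing amino acids.
Matching residues: M7, M16, M19, M20, M26, M27, M28, M31.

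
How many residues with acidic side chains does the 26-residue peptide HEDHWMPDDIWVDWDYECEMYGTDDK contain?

10

Only D (aspartate) and E (glutamate) carry a side-chain carboxylic acid.
Matching residues: E2, D3, D8, D9, D13, D15, E17, E19, D24, D25.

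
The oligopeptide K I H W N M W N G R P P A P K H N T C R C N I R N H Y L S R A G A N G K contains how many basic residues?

10

The basic amino acids are Lys (K), Arg (R), and His (H).
Matching residues: K1, H3, R10, K15, H16, R20, R24, H26, R30, K36.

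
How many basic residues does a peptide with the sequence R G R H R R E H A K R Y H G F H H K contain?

K, R, and H are the three residues with basic side chains (ε-amine, guanidinium, and imidazole respectively).
Matching residues: R1, R3, H4, R5, R6, H8, K10, R11, H13, H16, H17, K18.

12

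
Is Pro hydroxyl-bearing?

S, T, and Y are the three residues with a side-chain hydroxyl.
Proline is not in this group.

No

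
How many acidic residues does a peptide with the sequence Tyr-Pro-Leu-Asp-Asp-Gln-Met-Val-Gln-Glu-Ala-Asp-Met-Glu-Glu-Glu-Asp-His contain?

The acidic residues are Asp (D) and Glu (E), whose side chains end in a carboxylate group.
Matching residues: Asp4, Asp5, Glu10, Asp12, Glu14, Glu15, Glu16, Asp17.

8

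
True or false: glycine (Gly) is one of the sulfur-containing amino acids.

Cysteine (C, thiol) and methionine (M, thioether) are the two sulfur-containing amino acids.
Glycine is not in this group.

False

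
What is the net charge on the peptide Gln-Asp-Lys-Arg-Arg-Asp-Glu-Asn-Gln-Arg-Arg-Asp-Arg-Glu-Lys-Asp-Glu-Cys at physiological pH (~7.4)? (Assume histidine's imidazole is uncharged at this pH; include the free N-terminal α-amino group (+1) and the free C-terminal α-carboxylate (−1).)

0

The side chains ionized at physiological pH are Lys/Arg (+1) and Asp/Glu (−1); with His treated as neutral, nothing else contributes.
Positive (K, R): Lys3, Arg4, Arg5, Arg10, Arg11, Arg13, Lys15 → +7.
Negative (D, E): Asp2, Asp6, Glu7, Asp12, Glu14, Asp16, Glu17 → −7.
The N-terminus (+1) and C-terminus (−1) cancel.
Net charge = (+7) + (−7) = 0.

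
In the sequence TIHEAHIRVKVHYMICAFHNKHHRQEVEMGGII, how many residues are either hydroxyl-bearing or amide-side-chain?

4

Hydroxyl-bearing: S, T, Y. Amide-side-chain: N, Q.
Hydroxyl-bearing residues here: T1, Y13 (2).
Amide-side-chain residues here: N20, Q25 (2).
The two groups share no amino acid, so total = 2 + 2 = 4.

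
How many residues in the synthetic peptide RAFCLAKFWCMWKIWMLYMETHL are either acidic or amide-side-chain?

Acidic: D, E. Amide-side-chain: N, Q.
Acidic residues here: E20 (1).
Amide-side-chain residues here: none (0).
The two groups share no amino acid, so total = 1 + 0 = 1.

1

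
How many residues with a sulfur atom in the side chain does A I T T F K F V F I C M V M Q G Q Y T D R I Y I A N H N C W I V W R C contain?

Only Cys (C) and Met (M) have a sulfur atom in the side chain.
Matching residues: C11, M12, M14, C29, C35.

5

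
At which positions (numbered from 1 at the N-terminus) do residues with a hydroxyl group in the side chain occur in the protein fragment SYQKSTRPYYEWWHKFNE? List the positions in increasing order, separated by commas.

S, T, and Y are the three residues with a side-chain hydroxyl.
Matching residues: S1, Y2, S5, T6, Y9, Y10.

1, 2, 5, 6, 9, 10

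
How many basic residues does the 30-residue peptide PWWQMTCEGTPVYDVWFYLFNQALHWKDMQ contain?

Lysine (K), arginine (R), and histidine (H) have basic, nitrogen-containing side chains.
Matching residues: H25, K27.

2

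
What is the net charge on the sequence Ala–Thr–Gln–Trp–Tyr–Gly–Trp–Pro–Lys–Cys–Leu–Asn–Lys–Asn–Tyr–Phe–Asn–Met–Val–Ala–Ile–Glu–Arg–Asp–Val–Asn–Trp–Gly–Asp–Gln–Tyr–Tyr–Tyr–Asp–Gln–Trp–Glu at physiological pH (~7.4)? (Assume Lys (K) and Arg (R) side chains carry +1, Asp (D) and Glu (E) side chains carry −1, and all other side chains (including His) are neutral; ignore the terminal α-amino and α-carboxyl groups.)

Positive (K, R): Lys9, Lys13, Arg23 → +3.
Negative (D, E): Glu22, Asp24, Asp29, Asp34, Glu37 → −5.
Net charge = (+3) + (−5) = −2.

-2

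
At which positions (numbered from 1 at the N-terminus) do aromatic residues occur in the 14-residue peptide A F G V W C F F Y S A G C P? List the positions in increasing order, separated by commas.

2, 5, 7, 8, 9

The aromatic amino acids are Phe (F, benzyl), Trp (W, indole), and Tyr (Y, phenol).
Matching residues: F2, W5, F7, F8, Y9.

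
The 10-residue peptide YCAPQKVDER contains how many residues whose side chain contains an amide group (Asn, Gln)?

1

Matching residues: Q5.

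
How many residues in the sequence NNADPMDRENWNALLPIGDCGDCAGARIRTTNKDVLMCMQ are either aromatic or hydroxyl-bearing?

Aromatic: F, W, Y. Hydroxyl-bearing: S, T, Y.
Aromatic residues here: W11 (1).
Hydroxyl-bearing residues here: T30, T31 (2).
(Y belongs to both groups, but none appear in this sequence.) Total = 1 + 2 = 3.

3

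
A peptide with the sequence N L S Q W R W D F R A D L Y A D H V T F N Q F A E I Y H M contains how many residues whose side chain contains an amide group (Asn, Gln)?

4

Matching residues: N1, Q4, N21, Q22.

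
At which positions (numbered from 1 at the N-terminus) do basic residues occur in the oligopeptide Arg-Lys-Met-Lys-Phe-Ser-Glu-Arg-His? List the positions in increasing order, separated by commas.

1, 2, 4, 8, 9

Lysine (K), arginine (R), and histidine (H) have basic, nitrogen-containing side chains.
Matching residues: Arg1, Lys2, Lys4, Arg8, His9.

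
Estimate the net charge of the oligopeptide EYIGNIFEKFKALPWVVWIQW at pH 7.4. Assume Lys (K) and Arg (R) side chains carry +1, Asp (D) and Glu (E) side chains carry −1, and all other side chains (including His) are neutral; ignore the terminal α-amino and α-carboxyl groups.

Positive (K, R): K9, K11 → +2.
Negative (D, E): E1, E8 → −2.
Net charge = (+2) + (−2) = 0.

0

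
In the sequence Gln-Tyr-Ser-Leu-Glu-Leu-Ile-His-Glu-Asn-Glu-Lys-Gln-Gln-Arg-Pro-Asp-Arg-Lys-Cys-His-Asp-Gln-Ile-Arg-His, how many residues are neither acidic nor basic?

Acidic: D, E. Basic: K, R, H. All other residues are neither.
Matching residues: Gln1, Tyr2, Ser3, Leu4, Leu6, Ile7, Asn10, Gln13, Gln14, Pro16, Cys20, Gln23, Ile24.

13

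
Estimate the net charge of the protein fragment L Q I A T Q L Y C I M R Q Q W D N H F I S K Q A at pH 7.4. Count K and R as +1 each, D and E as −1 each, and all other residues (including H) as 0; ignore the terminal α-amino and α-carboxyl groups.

Positive (K, R): R12, K22 → +2.
Negative (D, E): D16 → −1.
Net charge = (+2) + (−1) = +1.

+1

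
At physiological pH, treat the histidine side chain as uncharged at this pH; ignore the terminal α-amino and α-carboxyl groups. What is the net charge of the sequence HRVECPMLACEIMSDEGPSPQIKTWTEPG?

-3

At pH ~7.4 the Lys and Arg side chains are protonated (+1), the Asp and Glu side chains are deprotonated (−1), and with His taken as neutral all other side chains carry no charge.
Positive (K, R): R2, K23 → +2.
Negative (D, E): E4, E11, D15, E16, E27 → −5.
Net charge = (+2) + (−5) = −3.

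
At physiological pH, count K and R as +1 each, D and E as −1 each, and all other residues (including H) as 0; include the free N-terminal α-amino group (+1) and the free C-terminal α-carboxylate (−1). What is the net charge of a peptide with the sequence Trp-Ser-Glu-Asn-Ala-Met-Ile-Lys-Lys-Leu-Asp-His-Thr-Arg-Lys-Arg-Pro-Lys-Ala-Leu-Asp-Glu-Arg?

Positive (K, R): Lys8, Lys9, Arg14, Lys15, Arg16, Lys18, Arg23 → +7.
Negative (D, E): Glu3, Asp11, Asp21, Glu22 → −4.
The N-terminus (+1) and C-terminus (−1) cancel.
Net charge = (+7) + (−4) = +3.

+3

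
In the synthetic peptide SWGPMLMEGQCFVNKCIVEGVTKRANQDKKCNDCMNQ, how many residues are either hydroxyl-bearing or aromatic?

4

Hydroxyl-bearing: S, T, Y. Aromatic: F, W, Y.
Hydroxyl-bearing residues here: S1, T22 (2).
Aromatic residues here: W2, F12 (2).
(Y belongs to both groups, but none appear in this sequence.) Total = 2 + 2 = 4.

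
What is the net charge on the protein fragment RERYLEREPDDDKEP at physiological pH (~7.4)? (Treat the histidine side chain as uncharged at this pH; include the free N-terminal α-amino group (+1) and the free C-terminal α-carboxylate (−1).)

-3

At pH ~7.4 the Lys and Arg side chains are protonated (+1), the Asp and Glu side chains are deprotonated (−1), and with His taken as neutral all other side chains carry no charge.
Positive (K, R): R1, R3, R7, K13 → +4.
Negative (D, E): E2, E6, E8, D10, D11, D12, E14 → −7.
The N-terminus (+1) and C-terminus (−1) cancel.
Net charge = (+4) + (−7) = −3.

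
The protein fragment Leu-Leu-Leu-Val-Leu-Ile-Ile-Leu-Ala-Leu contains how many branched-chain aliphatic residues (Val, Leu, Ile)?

9

Matching residues: Leu1, Leu2, Leu3, Val4, Leu5, Ile6, Ile7, Leu8, Leu10.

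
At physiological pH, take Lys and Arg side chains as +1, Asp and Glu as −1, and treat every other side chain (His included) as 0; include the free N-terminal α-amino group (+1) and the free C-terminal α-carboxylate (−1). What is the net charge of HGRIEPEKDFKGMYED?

Positive (K, R): R3, K8, K11 → +3.
Negative (D, E): E5, E7, D9, E15, D16 → −5.
The N-terminus (+1) and C-terminus (−1) cancel.
Net charge = (+3) + (−5) = −2.

-2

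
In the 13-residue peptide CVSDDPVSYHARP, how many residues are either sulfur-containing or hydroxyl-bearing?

4

Sulfur-containing: C, M. Hydroxyl-bearing: S, T, Y.
Sulfur-containing residues here: C1 (1).
Hydroxyl-bearing residues here: S3, S8, Y9 (3).
The two groups share no amino acid, so total = 1 + 3 = 4.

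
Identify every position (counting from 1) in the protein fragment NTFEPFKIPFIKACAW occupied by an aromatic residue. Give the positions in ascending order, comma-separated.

Matching residues: F3, F6, F10, W16.

3, 6, 10, 16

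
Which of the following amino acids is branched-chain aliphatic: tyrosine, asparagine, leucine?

The BCAAs are Val, Leu, and Ile — aliphatic side chains with a branch point.
Of the listed options, only leucine belongs to this group.

leucine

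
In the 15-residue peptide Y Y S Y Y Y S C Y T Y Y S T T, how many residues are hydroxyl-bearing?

S, T, and Y are the three residues with a side-chain hydroxyl.
Matching residues: Y1, Y2, S3, Y4, Y5, Y6, S7, Y9, T10, Y11, Y12, S13, T14, T15.

14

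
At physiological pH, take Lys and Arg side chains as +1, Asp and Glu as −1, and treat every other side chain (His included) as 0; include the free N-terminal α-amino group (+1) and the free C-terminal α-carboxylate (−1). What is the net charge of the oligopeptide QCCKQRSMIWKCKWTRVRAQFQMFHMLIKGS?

+7

Positive (K, R): K4, R6, K11, K13, R16, R18, K29 → +7.
Negative (D, E): none → −0.
The N-terminus (+1) and C-terminus (−1) cancel.
Net charge = (+7) + (−0) = +7.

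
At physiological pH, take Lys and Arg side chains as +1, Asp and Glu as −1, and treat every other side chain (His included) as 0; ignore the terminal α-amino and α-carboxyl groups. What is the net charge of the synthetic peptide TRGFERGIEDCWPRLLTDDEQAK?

Positive (K, R): R2, R6, R14, K23 → +4.
Negative (D, E): E5, E9, D10, D18, D19, E20 → −6.
Net charge = (+4) + (−6) = −2.

-2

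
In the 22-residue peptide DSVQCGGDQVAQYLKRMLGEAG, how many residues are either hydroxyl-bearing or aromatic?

Hydroxyl-bearing: S, T, Y. Aromatic: F, W, Y.
Hydroxyl-bearing residues here: S2, Y13 (2).
Aromatic residues here: Y13 (1).
Y is in both groups, so the 1 Y residue must not be double-counted.
Total = 2 + 1 − 1 = 2.

2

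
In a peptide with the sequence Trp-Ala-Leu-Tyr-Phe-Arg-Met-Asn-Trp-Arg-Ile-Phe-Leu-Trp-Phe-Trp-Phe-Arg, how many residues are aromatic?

9

F, W, and Y each carry an aromatic ring on the side chain.
Matching residues: Trp1, Tyr4, Phe5, Trp9, Phe12, Trp14, Phe15, Trp16, Phe17.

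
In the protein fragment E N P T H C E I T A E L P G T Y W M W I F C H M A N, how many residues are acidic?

3

Aspartate (D) and glutamate (E) have carboxylic-acid side chains and are the acidic amino acids.
Matching residues: E1, E7, E11.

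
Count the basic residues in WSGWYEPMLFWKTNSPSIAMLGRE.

The basic amino acids are Lys (K), Arg (R), and His (H).
Matching residues: K12, R23.

2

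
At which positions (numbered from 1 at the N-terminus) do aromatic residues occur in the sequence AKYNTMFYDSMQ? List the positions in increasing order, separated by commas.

F, W, and Y each carry an aromatic ring on the side chain.
Matching residues: Y3, F7, Y8.

3, 7, 8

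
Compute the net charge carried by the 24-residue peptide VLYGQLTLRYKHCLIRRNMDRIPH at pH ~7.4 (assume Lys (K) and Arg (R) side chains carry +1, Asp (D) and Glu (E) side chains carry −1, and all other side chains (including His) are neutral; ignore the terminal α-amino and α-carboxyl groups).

+4

Positive (K, R): R9, K11, R16, R17, R21 → +5.
Negative (D, E): D20 → −1.
Net charge = (+5) + (−1) = +4.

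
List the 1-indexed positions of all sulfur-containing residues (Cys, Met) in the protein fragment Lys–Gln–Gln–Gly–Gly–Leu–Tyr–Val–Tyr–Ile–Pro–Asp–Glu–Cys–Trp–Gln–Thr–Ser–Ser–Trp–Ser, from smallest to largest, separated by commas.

Matching residues: Cys14.

14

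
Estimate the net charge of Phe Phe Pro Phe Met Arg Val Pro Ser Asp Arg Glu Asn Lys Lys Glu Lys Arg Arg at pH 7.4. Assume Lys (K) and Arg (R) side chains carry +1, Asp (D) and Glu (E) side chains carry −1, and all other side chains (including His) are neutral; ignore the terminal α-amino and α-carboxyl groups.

Positive (K, R): Arg6, Arg11, Lys14, Lys15, Lys17, Arg18, Arg19 → +7.
Negative (D, E): Asp10, Glu12, Glu16 → −3.
Net charge = (+7) + (−3) = +4.

+4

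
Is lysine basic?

Yes

Lysine (K), arginine (R), and histidine (H) have basic, nitrogen-containing side chains.
Lysine is in this group.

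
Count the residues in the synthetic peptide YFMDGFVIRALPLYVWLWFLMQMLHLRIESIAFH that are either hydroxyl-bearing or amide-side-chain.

Hydroxyl-bearing: S, T, Y. Amide-side-chain: N, Q.
Hydroxyl-bearing residues here: Y1, Y14, S30 (3).
Amide-side-chain residues here: Q22 (1).
The two groups share no amino acid, so total = 3 + 1 = 4.

4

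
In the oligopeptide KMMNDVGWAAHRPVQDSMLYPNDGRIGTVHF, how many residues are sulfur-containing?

Only Cys (C) and Met (M) have a sulfur atom in the side chain.
Matching residues: M2, M3, M18.

3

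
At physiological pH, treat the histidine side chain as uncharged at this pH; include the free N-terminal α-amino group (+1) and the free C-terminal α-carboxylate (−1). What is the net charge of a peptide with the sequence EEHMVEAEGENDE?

-7

Near pH 7.4, K and R contribute +1 each, D and E contribute −1 each, and every other side chain (His included, as stated) is uncharged.
Positive (K, R): none → +0.
Negative (D, E): E1, E2, E6, E8, E10, D12, E13 → −7.
The N-terminus (+1) and C-terminus (−1) cancel.
Net charge = (+0) + (−7) = −7.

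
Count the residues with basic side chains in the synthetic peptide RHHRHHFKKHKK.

K, R, and H are the three residues with basic side chains (ε-amine, guanidinium, and imidazole respectively).
Matching residues: R1, H2, H3, R4, H5, H6, K8, K9, H10, K11, K12.

11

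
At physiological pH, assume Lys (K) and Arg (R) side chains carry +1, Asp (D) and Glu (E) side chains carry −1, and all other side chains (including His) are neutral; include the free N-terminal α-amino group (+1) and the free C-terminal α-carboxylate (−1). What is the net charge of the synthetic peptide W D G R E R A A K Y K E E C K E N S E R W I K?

+1

Positive (K, R): R4, R6, K9, K11, K15, R20, K23 → +7.
Negative (D, E): D2, E5, E12, E13, E16, E19 → −6.
The N-terminus (+1) and C-terminus (−1) cancel.
Net charge = (+7) + (−6) = +1.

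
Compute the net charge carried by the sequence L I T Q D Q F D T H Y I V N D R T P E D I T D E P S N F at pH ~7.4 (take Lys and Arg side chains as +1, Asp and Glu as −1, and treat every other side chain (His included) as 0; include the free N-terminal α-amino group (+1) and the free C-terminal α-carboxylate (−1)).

Positive (K, R): R16 → +1.
Negative (D, E): D5, D8, D15, E19, D20, D23, E24 → −7.
The N-terminus (+1) and C-terminus (−1) cancel.
Net charge = (+1) + (−7) = −6.

-6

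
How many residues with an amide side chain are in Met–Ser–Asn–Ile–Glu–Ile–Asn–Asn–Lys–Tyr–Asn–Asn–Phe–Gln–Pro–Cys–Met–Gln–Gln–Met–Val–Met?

8

Asparagine (N) and glutamine (Q) have uncharged amide side chains.
Matching residues: Asn3, Asn7, Asn8, Asn11, Asn12, Gln14, Gln18, Gln19.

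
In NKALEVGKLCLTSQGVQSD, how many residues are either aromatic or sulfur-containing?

1

Aromatic: F, W, Y. Sulfur-containing: C, M.
Aromatic residues here: none (0).
Sulfur-containing residues here: C10 (1).
The two groups share no amino acid, so total = 0 + 1 = 1.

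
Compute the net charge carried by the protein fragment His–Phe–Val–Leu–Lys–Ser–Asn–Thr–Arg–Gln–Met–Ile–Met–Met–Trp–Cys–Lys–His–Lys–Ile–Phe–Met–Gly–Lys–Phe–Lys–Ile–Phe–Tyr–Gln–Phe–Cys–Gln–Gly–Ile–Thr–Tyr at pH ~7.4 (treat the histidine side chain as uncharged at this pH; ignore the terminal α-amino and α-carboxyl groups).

The side chains ionized at physiological pH are Lys/Arg (+1) and Asp/Glu (−1); with His treated as neutral, nothing else contributes.
Positive (K, R): Lys5, Arg9, Lys17, Lys19, Lys24, Lys26 → +6.
Negative (D, E): none → −0.
Net charge = (+6) + (−0) = +6.

+6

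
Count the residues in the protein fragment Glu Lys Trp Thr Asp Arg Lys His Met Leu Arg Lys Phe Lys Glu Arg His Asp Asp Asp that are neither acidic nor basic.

Acidic: D, E. Basic: K, R, H. All other residues are neither.
Matching residues: Trp3, Thr4, Met9, Leu10, Phe13.

5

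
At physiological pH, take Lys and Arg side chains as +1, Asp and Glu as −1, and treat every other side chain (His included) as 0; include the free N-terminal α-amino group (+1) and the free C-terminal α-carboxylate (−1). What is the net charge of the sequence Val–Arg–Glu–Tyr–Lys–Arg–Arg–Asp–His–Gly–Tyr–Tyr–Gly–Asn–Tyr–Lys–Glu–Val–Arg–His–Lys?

Positive (K, R): Arg2, Lys5, Arg6, Arg7, Lys16, Arg19, Lys21 → +7.
Negative (D, E): Glu3, Asp8, Glu17 → −3.
The N-terminus (+1) and C-terminus (−1) cancel.
Net charge = (+7) + (−3) = +4.

+4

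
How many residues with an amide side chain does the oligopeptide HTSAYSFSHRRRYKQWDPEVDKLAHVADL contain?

Asparagine (N) and glutamine (Q) have uncharged amide side chains.
Matching residues: Q15.

1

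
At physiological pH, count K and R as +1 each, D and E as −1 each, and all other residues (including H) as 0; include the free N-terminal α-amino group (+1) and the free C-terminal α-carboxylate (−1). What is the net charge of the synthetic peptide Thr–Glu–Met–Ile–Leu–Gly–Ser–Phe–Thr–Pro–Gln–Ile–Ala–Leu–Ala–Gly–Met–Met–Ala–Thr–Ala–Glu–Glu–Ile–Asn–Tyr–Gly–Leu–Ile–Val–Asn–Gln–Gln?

Positive (K, R): none → +0.
Negative (D, E): Glu2, Glu22, Glu23 → −3.
The N-terminus (+1) and C-terminus (−1) cancel.
Net charge = (+0) + (−3) = −3.

-3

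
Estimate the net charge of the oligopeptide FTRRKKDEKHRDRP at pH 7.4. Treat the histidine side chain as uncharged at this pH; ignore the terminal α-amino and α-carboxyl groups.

The side chains ionized at physiological pH are Lys/Arg (+1) and Asp/Glu (−1); with His treated as neutral, nothing else contributes.
Positive (K, R): R3, R4, K5, K6, K9, R11, R13 → +7.
Negative (D, E): D7, E8, D12 → −3.
Net charge = (+7) + (−3) = +4.

+4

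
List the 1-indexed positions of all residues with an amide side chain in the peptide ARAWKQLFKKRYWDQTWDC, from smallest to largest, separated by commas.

Only N (asparagine) and Q (glutamine) carry a side-chain carboxamide.
Matching residues: Q6, Q15.

6, 15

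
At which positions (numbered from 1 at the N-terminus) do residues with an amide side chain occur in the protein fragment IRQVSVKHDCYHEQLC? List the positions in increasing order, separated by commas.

3, 14

Asparagine (N) and glutamine (Q) have uncharged amide side chains.
Matching residues: Q3, Q14.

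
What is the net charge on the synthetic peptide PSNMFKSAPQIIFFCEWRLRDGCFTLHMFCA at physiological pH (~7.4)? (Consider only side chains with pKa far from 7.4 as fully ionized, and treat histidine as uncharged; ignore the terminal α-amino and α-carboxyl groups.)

+1

Near pH 7.4, K and R contribute +1 each, D and E contribute −1 each, and every other side chain (His included, as stated) is uncharged.
Positive (K, R): K6, R18, R20 → +3.
Negative (D, E): E16, D21 → −2.
Net charge = (+3) + (−2) = +1.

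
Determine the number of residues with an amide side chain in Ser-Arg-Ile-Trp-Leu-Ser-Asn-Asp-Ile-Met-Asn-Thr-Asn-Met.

The amide-side-chain residues are Asn (N) and Gln (Q).
Matching residues: Asn7, Asn11, Asn13.

3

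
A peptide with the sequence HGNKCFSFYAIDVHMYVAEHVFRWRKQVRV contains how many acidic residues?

2

The acidic residues are Asp (D) and Glu (E), whose side chains end in a carboxylate group.
Matching residues: D12, E19.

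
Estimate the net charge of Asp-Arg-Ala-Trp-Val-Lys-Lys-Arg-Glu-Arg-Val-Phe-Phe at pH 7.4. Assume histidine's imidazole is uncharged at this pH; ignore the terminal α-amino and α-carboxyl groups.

+3

At pH ~7.4 the Lys and Arg side chains are protonated (+1), the Asp and Glu side chains are deprotonated (−1), and with His taken as neutral all other side chains carry no charge.
Positive (K, R): Arg2, Lys6, Lys7, Arg8, Arg10 → +5.
Negative (D, E): Asp1, Glu9 → −2.
Net charge = (+5) + (−2) = +3.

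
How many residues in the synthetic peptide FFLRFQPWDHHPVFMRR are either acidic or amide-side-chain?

2

Acidic: D, E. Amide-side-chain: N, Q.
Acidic residues here: D9 (1).
Amide-side-chain residues here: Q6 (1).
The two groups share no amino acid, so total = 1 + 1 = 2.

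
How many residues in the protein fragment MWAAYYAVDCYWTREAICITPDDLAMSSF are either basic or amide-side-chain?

1

Basic: H, K, R. Amide-side-chain: N, Q.
Basic residues here: R14 (1).
Amide-side-chain residues here: none (0).
The two groups share no amino acid, so total = 1 + 0 = 1.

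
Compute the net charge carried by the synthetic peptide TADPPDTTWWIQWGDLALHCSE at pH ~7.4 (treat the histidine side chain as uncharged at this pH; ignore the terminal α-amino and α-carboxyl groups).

-4

Near pH 7.4, K and R contribute +1 each, D and E contribute −1 each, and every other side chain (His included, as stated) is uncharged.
Positive (K, R): none → +0.
Negative (D, E): D3, D6, D15, E22 → −4.
Net charge = (+0) + (−4) = −4.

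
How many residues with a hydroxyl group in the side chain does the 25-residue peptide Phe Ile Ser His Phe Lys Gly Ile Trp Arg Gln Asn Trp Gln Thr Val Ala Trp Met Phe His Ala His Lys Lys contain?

2

Serine (S), threonine (T), and tyrosine (Y) each carry a hydroxyl group on the side chain.
Matching residues: Ser3, Thr15.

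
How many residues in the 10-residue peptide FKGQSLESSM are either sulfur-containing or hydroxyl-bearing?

Sulfur-containing: C, M. Hydroxyl-bearing: S, T, Y.
Sulfur-containing residues here: M10 (1).
Hydroxyl-bearing residues here: S5, S8, S9 (3).
The two groups share no amino acid, so total = 1 + 3 = 4.

4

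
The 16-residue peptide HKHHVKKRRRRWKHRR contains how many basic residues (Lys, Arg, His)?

Matching residues: H1, K2, H3, H4, K6, K7, R8, R9, R10, R11, K13, H14, R15, R16.

14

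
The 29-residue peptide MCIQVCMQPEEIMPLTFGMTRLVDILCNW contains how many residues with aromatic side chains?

2

The aromatic amino acids are Phe (F, benzyl), Trp (W, indole), and Tyr (Y, phenol).
Matching residues: F17, W29.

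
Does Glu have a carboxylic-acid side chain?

Only D (aspartate) and E (glutamate) carry a side-chain carboxylic acid.
Glutamate is in this group.

Yes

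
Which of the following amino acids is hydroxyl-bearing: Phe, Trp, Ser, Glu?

The –OH-bearing residues are Ser, Thr (aliphatic alcohols), and Tyr (phenol).
Of the listed options, only Ser belongs to this group.

Ser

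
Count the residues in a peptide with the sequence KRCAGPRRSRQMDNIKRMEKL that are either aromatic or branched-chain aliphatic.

Aromatic: F, W, Y. Branched-chain aliphatic: I, L, V.
Aromatic residues here: none (0).
Branched-chain aliphatic residues here: I15, L21 (2).
The two groups share no amino acid, so total = 0 + 2 = 2.

2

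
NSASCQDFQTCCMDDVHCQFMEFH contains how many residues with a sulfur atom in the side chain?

Only Cys (C) and Met (M) have a sulfur atom in the side chain.
Matching residues: C5, C11, C12, M13, C18, M21.

6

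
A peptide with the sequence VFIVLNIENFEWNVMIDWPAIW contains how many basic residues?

K, R, and H are the three residues with basic side chains (ε-amine, guanidinium, and imidazole respectively).
None of the 22 residues belong to this group.

0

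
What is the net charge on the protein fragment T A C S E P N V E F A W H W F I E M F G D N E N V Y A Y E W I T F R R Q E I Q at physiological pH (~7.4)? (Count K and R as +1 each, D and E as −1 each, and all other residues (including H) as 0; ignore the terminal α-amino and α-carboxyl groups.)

-5

Positive (K, R): R34, R35 → +2.
Negative (D, E): E5, E9, E17, D21, E23, E29, E37 → −7.
Net charge = (+2) + (−7) = −5.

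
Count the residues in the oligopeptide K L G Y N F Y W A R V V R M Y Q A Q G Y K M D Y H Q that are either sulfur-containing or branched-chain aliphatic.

5

Sulfur-containing: C, M. Branched-chain aliphatic: I, L, V.
Sulfur-containing residues here: M14, M22 (2).
Branched-chain aliphatic residues here: L2, V11, V12 (3).
The two groups share no amino acid, so total = 2 + 3 = 5.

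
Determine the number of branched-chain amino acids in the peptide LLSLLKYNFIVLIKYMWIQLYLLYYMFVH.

Valine (V), leucine (L), and isoleucine (I) are the branched-chain amino acids.
Matching residues: L1, L2, L4, L5, I10, V11, L12, I13, I18, L20, L22, L23, V28.

13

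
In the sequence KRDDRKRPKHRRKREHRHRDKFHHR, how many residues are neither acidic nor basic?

Acidic: D, E. Basic: K, R, H. All other residues are neither.
Matching residues: P8, F22.

2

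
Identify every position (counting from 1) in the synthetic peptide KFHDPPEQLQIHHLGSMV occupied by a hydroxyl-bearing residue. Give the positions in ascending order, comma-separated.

16

S, T, and Y are the three residues with a side-chain hydroxyl.
Matching residues: S16.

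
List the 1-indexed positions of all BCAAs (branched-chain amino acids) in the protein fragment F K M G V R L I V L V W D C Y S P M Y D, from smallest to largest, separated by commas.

5, 7, 8, 9, 10, 11

The BCAAs are Val, Leu, and Ile — aliphatic side chains with a branch point.
Matching residues: V5, L7, I8, V9, L10, V11.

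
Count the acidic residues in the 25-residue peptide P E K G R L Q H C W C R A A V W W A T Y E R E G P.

3

Aspartate (D) and glutamate (E) have carboxylic-acid side chains and are the acidic amino acids.
Matching residues: E2, E21, E23.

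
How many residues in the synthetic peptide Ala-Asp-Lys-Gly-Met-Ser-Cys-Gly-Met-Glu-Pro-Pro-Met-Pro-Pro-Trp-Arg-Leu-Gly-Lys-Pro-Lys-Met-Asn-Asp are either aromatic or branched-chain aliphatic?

Aromatic: F, W, Y. Branched-chain aliphatic: I, L, V.
Aromatic residues here: Trp16 (1).
Branched-chain aliphatic residues here: Leu18 (1).
The two groups share no amino acid, so total = 1 + 1 = 2.

2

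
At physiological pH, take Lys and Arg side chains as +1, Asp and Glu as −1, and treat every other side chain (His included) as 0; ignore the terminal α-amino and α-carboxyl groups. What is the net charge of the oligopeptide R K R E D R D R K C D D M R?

+2

Positive (K, R): R1, K2, R3, R6, R8, K9, R14 → +7.
Negative (D, E): E4, D5, D7, D11, D12 → −5.
Net charge = (+7) + (−5) = +2.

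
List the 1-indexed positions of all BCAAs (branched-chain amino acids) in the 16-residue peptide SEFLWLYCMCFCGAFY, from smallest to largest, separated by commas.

The BCAAs are Val, Leu, and Ile — aliphatic side chains with a branch point.
Matching residues: L4, L6.

4, 6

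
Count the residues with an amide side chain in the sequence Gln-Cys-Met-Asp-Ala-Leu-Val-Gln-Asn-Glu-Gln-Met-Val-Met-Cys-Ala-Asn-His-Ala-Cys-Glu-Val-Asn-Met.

6

Only N (asparagine) and Q (glutamine) carry a side-chain carboxamide.
Matching residues: Gln1, Gln8, Asn9, Gln11, Asn17, Asn23.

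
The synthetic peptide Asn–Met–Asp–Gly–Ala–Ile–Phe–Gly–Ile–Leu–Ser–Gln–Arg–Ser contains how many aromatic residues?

1

F, W, and Y each carry an aromatic ring on the side chain.
Matching residues: Phe7.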